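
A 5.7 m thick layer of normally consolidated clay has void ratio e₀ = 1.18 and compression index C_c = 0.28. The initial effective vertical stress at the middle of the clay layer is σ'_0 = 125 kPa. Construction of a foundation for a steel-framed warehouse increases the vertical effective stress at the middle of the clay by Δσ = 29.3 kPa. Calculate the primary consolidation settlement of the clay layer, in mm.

S_c ≈ 67 mm

Final effective stress: σ'_f = σ'_0 + Δσ = 125 + 29.3 = 154.3 kPa.
Normally consolidated clay, so the full stress increment lies on the virgin compression line:
S_c = C_c·H/(1+e₀)·log₁₀(σ'_f/σ'_0) = 0.28×5.7/(1+1.18)×log₁₀(154.3/125)
    = 0.73211 × 0.091456 = 0.06696 m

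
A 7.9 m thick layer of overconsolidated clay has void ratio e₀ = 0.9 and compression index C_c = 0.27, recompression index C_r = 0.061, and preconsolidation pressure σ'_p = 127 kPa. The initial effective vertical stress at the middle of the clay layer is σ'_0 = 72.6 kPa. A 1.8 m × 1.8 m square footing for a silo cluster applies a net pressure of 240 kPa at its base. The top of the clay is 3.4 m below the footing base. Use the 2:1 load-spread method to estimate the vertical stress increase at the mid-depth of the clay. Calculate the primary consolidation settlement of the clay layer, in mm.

Mid-depth of clay below the footing base: z = 3.4 + 7.9/2 = 7.35 m.
Stress increase at mid-clay by the 2:1 spreading method:
Δσ = qBL/((B+z)(L+z)) = 240×1.8×1.8/((1.8+7.35)(1.8+7.35)) = 9.2878 kPa
Final effective stress: σ'_f = 72.6 + 9.2878 = 81.888 kPa.
σ'_f = 81.888 ≤ σ'_p = 127 kPa, so the clay remains overconsolidated and only the recompression index applies:
S_c = C_r·H/(1+e₀)·log₁₀(σ'_f/σ'_0) = 0.061×7.9/1.9×log₁₀(81.888/72.6)
    = 0.25363 × 0.052284 = 0.01326 m

S_c ≈ 13.3 mm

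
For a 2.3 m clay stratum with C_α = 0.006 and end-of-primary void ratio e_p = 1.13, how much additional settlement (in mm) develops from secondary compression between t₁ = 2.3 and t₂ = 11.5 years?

S_s ≈ 4.53 mm

Secondary compression: S_s = C_α·H/(1+e_p)·log₁₀(t₂/t₁)
S_s = 0.006×2.3/(1+1.13)×log₁₀(11.5/2.3)
    = 0.006479 × 0.699 = 0.004529 m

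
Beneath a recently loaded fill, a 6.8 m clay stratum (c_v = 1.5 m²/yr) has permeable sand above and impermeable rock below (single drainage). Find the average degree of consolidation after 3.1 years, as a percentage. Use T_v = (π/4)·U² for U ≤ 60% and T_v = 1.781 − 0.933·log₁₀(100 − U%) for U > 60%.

Drainage path length: H_d = H = 6.8 m (single drainage).
T_v = c_v·t/H_d² = 1.5×3.1/6.8² = 0.10056.
T_v = 0.10056 corresponds to the U ≤ 60% branch:
U = √(4T_v/π) = 0.3578

U ≈ 35.8 %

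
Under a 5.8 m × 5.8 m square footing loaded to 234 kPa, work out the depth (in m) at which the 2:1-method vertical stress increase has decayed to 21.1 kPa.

2:1 spreading — at depth z the loaded area has grown by z in each plan dimension:
qB²/(B+z)² = Δσ_z ⇒ z = B(√(q/Δσ_z) − 1) = 5.8×(√(234/21.1) − 1) = 13.51 m

z ≈ 13.5 m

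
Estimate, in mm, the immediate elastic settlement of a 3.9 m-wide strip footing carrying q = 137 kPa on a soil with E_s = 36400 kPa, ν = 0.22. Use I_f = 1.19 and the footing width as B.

Immediate (elastic) settlement: S_e = q·B·(1−ν²)/E_s · I_f.
S_e = 137 × 3.9 × (1 − 0.22²) / 36400 × 1.19
    = 137 × 3.9 × 0.9516 / 36400 × 1.19
    = 0.01662 m = 16.62 mm

S_e ≈ 16.6 mm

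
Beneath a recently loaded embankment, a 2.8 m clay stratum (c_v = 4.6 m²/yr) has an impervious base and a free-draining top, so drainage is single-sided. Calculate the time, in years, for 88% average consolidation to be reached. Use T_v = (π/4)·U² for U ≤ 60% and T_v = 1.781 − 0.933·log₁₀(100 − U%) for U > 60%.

t ≈ 1.32 years

Drainage path length: H_d = H = 2.8 m (single drainage).
U > 60%: T_v = 1.781 − 0.933·log₁₀(100 − 88) = 0.77412.
t = T_v·H_d²/c_v = 0.77412×2.8²/4.6 = 1.319 years.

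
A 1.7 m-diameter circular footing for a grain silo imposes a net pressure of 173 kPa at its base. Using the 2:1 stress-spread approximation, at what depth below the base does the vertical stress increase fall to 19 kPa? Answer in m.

2:1 spreading — at depth z the loaded area has grown by z in each plan dimension:
qD²/(D+z)² = Δσ_z ⇒ z = D(√(q/Δσ_z) − 1) = 1.7×(√(173/19) − 1) = 3.43 m

z ≈ 3.43 m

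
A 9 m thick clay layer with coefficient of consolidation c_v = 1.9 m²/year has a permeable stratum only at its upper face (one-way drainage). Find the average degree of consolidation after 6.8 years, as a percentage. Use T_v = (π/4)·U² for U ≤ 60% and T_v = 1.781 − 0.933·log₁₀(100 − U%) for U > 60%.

U ≈ 45.1 %

Drainage path length: H_d = H = 9 m (single drainage).
T_v = c_v·t/H_d² = 1.9×6.8/9² = 0.15951.
T_v = 0.15951 corresponds to the U ≤ 60% branch:
U = √(4T_v/π) = 0.4507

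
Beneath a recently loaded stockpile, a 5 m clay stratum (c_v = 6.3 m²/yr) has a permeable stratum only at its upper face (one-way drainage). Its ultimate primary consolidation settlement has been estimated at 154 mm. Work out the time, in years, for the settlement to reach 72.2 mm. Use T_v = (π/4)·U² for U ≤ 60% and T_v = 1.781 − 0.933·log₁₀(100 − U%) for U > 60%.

t ≈ 0.685 years

Drainage path length: H_d = H = 5 m (single drainage).
U = S(t)/S_ult = 72.2/154 = 0.4688.
U ≤ 60%: T_v = (π/4)·U² = (π/4)×0.46883² = 0.17263.
t = T_v·H_d²/c_v = 0.17263×5²/6.3 = 0.685 years.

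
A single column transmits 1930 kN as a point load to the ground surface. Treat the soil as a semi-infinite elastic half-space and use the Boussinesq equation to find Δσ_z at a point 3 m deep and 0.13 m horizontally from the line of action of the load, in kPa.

Boussinesq vertical stress below a point load on an elastic half-space:
Δσ_z = 3P/(2πz²) · [1 + (r/z)²]^(−5/2)
r/z = 0.13/3 = 0.043333; [1+(r/z)²]^(−5/2) = 0.99532.
Δσ_z = 3×1930/(2π×3²) × 0.99532 = 102.39 × 0.99532 = 101.9 kPa

Δσ_z ≈ 102 kPa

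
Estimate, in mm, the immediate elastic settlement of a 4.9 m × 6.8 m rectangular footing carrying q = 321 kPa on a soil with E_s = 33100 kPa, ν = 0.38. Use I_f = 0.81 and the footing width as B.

Immediate (elastic) settlement: S_e = q·B·(1−ν²)/E_s · I_f.
S_e = 321 × 4.9 × (1 − 0.38²) / 33100 × 0.81
    = 321 × 4.9 × 0.8556 / 33100 × 0.81
    = 0.03293 m = 32.93 mm

S_e ≈ 32.9 mm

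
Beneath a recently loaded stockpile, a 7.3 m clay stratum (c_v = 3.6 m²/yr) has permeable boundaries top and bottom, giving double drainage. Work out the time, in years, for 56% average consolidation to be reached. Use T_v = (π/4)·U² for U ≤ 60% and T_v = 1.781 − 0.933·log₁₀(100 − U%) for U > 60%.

t ≈ 0.911 years

Drainage path length: H_d = H/2 = 3.65 m (double drainage).
U ≤ 60%: T_v = (π/4)·U² = (π/4)×0.56² = 0.2463.
t = T_v·H_d²/c_v = 0.2463×3.65²/3.6 = 0.9115 years.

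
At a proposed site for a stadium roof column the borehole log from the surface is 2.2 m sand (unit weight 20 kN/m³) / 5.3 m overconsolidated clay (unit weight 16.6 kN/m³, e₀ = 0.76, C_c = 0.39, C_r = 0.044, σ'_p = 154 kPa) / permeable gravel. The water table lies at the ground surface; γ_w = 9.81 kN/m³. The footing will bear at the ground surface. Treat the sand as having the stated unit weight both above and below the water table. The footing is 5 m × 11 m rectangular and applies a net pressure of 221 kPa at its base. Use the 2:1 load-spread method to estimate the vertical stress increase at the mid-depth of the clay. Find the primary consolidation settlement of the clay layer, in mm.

Mid-depth of clay below the ground surface: z = 2.2 + 5.3/2 = 4.85 m.
Total vertical stress at mid-clay: σ_v = 20×2.2 + 16.6×2.65 = 87.99 kPa.
Pore pressure: u = 9.81×(4.85 − 0) = 47.578 kPa.
Initial effective stress: σ'_0 = σ_v − u = 87.99 − 47.578 = 40.412 kPa.
Stress increase at mid-clay by the 2:1 spreading method:
Δσ = qBL/((B+z)(L+z)) = 221×5×11/((5+4.85)(11+4.85)) = 77.856 kPa
Final effective stress: σ'_f = 40.412 + 77.856 = 118.27 kPa.
σ'_f = 118.27 ≤ σ'_p = 154 kPa, so the clay remains overconsolidated and only the recompression index applies:
S_c = C_r·H/(1+e₀)·log₁₀(σ'_f/σ'_0) = 0.044×5.3/1.76×log₁₀(118.27/40.412)
    = 0.1325 × 0.46636 = 0.06179 m

S_c ≈ 61.8 mm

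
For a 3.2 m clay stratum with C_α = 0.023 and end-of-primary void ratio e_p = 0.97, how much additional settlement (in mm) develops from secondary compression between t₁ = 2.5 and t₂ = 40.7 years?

Secondary compression: S_s = C_α·H/(1+e_p)·log₁₀(t₂/t₁)
S_s = 0.023×3.2/(1+0.97)×log₁₀(40.7/2.5)
    = 0.03736 × 1.212 = 0.04527 m

S_s ≈ 45.3 mm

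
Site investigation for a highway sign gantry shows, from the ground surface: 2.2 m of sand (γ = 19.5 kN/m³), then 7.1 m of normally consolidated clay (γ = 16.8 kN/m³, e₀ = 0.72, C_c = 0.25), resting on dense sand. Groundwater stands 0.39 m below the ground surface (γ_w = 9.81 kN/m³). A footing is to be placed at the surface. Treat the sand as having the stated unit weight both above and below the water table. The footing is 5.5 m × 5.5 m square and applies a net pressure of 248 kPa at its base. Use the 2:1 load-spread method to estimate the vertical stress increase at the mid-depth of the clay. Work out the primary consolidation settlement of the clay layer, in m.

Mid-depth of clay below the ground surface: z = 2.2 + 7.1/2 = 5.75 m.
Total vertical stress at mid-clay: σ_v = 19.5×2.2 + 16.8×3.55 = 102.54 kPa.
Pore pressure: u = 9.81×(5.75 − 0.39) = 52.582 kPa.
Initial effective stress: σ'_0 = σ_v − u = 102.54 − 52.582 = 49.958 kPa.
Stress increase at mid-clay by the 2:1 spreading method:
Δσ = qBL/((B+z)(L+z)) = 248×5.5×5.5/((5.5+5.75)(5.5+5.75)) = 59.275 kPa
Final effective stress: σ'_f = σ'_0 + Δσ = 49.958 + 59.275 = 109.23 kPa.
Normally consolidated clay, so the full stress increment lies on the virgin compression line:
S_c = C_c·H/(1+e₀)·log₁₀(σ'_f/σ'_0) = 0.25×7.1/(1+0.72)×log₁₀(109.23/49.958)
    = 1.032 × 0.33974 = 0.3506 m

S_c ≈ 0.351 m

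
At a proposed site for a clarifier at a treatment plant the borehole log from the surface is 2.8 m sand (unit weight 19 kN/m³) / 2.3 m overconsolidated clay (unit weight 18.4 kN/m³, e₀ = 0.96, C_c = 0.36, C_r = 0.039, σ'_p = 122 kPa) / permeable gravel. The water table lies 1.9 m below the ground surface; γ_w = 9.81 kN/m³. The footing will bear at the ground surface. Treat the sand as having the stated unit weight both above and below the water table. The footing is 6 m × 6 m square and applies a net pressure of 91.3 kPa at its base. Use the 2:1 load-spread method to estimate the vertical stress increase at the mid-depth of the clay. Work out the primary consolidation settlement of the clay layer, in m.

Mid-depth of clay below the ground surface: z = 2.8 + 2.3/2 = 3.95 m.
Total vertical stress at mid-clay: σ_v = 19×2.8 + 18.4×1.15 = 74.36 kPa.
Pore pressure: u = 9.81×(3.95 − 1.9) = 20.11 kPa.
Initial effective stress: σ'_0 = σ_v − u = 74.36 − 20.11 = 54.25 kPa.
Stress increase at mid-clay by the 2:1 spreading method:
Δσ = qBL/((B+z)(L+z)) = 91.3×6×6/((6+3.95)(6+3.95)) = 33.199 kPa
Final effective stress: σ'_f = 54.25 + 33.199 = 87.449 kPa.
σ'_f = 87.449 ≤ σ'_p = 122 kPa, so the clay remains overconsolidated and only the recompression index applies:
S_c = C_r·H/(1+e₀)·log₁₀(σ'_f/σ'_0) = 0.039×2.3/1.96×log₁₀(87.449/54.25)
    = 0.045767 × 0.20736 = 0.00949 m

S_c ≈ 0.00949 m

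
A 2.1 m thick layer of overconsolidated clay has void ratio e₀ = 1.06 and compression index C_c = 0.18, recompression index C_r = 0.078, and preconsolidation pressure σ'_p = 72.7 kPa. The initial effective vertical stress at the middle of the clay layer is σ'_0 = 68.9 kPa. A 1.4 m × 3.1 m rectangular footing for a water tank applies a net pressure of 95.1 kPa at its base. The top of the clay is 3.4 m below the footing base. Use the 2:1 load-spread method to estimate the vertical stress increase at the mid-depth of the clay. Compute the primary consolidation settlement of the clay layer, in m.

S_c ≈ 0.00771 m

Mid-depth of clay below the footing base: z = 3.4 + 2.1/2 = 4.45 m.
Stress increase at mid-clay by the 2:1 spreading method:
Δσ = qBL/((B+z)(L+z)) = 95.1×1.4×3.1/((1.4+4.45)(3.1+4.45)) = 9.3447 kPa
Final effective stress: σ'_f = 68.9 + 9.3447 = 78.245 kPa.
σ'_f = 78.245 > σ'_p = 72.7 kPa, so the stress path crosses the preconsolidation pressure — recompression up to σ'_p, then virgin compression beyond:
S_c = H/(1+e₀)·[C_r·log₁₀(σ'_p/σ'_0) + C_c·log₁₀(σ'_f/σ'_p)]
    = 2.1/2.06 × [0.078×log₁₀(72.7/68.9) + 0.18×log₁₀(78.245/72.7)]
    = 1.0194 × [0.0018186 + 0.005746] = 0.007711 m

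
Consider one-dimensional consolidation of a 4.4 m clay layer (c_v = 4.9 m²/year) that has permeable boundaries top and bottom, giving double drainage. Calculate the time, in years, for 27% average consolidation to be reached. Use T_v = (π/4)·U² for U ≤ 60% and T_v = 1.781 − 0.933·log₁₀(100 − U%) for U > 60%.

Drainage path length: H_d = H/2 = 2.2 m (double drainage).
U ≤ 60%: T_v = (π/4)·U² = (π/4)×0.27² = 0.057256.
t = T_v·H_d²/c_v = 0.057256×2.2²/4.9 = 0.05655 years.

t ≈ 0.0566 years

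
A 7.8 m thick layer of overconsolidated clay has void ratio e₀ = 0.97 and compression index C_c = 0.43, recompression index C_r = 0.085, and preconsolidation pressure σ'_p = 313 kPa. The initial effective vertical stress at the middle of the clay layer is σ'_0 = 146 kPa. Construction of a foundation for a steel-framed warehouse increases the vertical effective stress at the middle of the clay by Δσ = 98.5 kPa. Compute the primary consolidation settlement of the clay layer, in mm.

S_c ≈ 75.4 mm

Final effective stress: σ'_f = 146 + 98.5 = 244.5 kPa.
σ'_f = 244.5 ≤ σ'_p = 313 kPa, so the clay remains overconsolidated and only the recompression index applies:
S_c = C_r·H/(1+e₀)·log₁₀(σ'_f/σ'_0) = 0.085×7.8/1.97×log₁₀(244.5/146)
    = 0.33655 × 0.22393 = 0.07536 m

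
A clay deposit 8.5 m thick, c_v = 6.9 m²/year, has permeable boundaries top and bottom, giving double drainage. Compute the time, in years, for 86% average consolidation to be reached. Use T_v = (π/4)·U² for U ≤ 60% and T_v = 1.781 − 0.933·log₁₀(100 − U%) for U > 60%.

t ≈ 1.86 years

Drainage path length: H_d = H/2 = 4.25 m (double drainage).
U > 60%: T_v = 1.781 − 0.933·log₁₀(100 − 86) = 0.71166.
t = T_v·H_d²/c_v = 0.71166×4.25²/6.9 = 1.863 years.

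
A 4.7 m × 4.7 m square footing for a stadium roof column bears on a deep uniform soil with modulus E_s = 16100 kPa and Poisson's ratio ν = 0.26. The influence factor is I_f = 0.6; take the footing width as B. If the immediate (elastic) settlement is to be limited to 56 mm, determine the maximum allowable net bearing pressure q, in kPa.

S_e = q·B·(1−ν²)/E_s · I_f  ⇒  q = S_e·E_s / (B·(1−ν²)·I_f).
q = 0.056 × 16100 / (4.7 × 0.9324 × 0.6) = 342.9 kPa

q ≈ 343 kPa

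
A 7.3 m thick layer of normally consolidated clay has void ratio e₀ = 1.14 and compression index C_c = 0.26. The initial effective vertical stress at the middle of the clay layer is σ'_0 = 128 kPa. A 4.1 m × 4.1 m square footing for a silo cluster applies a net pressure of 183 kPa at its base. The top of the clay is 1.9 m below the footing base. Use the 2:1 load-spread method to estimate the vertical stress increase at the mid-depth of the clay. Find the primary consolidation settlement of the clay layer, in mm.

Mid-depth of clay below the footing base: z = 1.9 + 7.3/2 = 5.55 m.
Stress increase at mid-clay by the 2:1 spreading method:
Δσ = qBL/((B+z)(L+z)) = 183×4.1×4.1/((4.1+5.55)(4.1+5.55)) = 33.034 kPa
Final effective stress: σ'_f = σ'_0 + Δσ = 128 + 33.034 = 161.03 kPa.
Normally consolidated clay, so the full stress increment lies on the virgin compression line:
S_c = C_c·H/(1+e₀)·log₁₀(σ'_f/σ'_0) = 0.26×7.3/(1+1.14)×log₁₀(161.03/128)
    = 0.88692 × 0.099697 = 0.08842 m

S_c ≈ 88.4 mm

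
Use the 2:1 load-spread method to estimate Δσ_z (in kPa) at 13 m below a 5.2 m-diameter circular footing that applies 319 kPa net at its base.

Δσ_z ≈ 26 kPa

By the 2:1 method the load spreads at 1 horizontal : 2 vertical, so at depth z the loaded area has grown by z in each plan dimension:
Δσ ≈ qD²/(D+z)² = 319×5.2²/(5.2+13)² = 26.041 kPa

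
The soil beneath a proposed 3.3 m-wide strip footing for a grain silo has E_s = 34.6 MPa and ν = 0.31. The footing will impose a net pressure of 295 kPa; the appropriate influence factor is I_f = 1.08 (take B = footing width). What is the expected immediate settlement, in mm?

S_e ≈ 27.5 mm

Immediate (elastic) settlement: S_e = q·B·(1−ν²)/E_s · I_f.
E_s = 34.6 MPa = 34600 kPa.
S_e = 295 × 3.3 × (1 − 0.31²) / 34600 × 1.08
    = 295 × 3.3 × 0.9039 / 34600 × 1.08
    = 0.02747 m = 27.47 mm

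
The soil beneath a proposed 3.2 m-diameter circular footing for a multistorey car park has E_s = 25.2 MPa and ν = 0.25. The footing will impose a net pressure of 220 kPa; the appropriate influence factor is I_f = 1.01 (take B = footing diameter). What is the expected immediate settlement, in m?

S_e ≈ 0.0265 m

Immediate (elastic) settlement: S_e = q·B·(1−ν²)/E_s · I_f.
E_s = 25.2 MPa = 25200 kPa.
S_e = 220 × 3.2 × (1 − 0.25²) / 25200 × 1.01
    = 220 × 3.2 × 0.9375 / 25200 × 1.01
    = 0.02645 m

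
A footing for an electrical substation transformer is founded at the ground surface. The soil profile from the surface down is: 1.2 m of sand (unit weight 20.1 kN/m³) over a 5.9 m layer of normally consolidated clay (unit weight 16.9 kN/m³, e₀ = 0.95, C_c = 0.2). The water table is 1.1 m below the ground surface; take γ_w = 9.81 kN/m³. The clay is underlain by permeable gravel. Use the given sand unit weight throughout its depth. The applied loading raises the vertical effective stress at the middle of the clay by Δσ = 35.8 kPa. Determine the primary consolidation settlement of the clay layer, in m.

S_c ≈ 0.156 m

Mid-depth of clay below the ground surface: z = 1.2 + 5.9/2 = 4.15 m.
Total vertical stress at mid-clay: σ_v = 20.1×1.2 + 16.9×2.95 = 73.975 kPa.
Pore pressure: u = 9.81×(4.15 − 1.1) = 29.921 kPa.
Initial effective stress: σ'_0 = σ_v − u = 73.975 − 29.921 = 44.054 kPa.
Final effective stress: σ'_f = σ'_0 + Δσ = 44.054 + 35.8 = 79.854 kPa.
Normally consolidated clay, so the full stress increment lies on the virgin compression line:
S_c = C_c·H/(1+e₀)·log₁₀(σ'_f/σ'_0) = 0.2×5.9/(1+0.95)×log₁₀(79.854/44.054)
    = 0.60513 × 0.25831 = 0.1563 m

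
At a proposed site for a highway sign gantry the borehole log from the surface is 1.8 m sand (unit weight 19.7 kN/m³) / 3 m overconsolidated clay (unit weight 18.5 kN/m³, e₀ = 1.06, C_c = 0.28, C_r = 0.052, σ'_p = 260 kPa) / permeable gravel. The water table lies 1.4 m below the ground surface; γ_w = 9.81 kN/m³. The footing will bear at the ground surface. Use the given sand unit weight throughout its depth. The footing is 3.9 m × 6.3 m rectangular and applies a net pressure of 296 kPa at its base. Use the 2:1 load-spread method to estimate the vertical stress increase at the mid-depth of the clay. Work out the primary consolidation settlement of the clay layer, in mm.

S_c ≈ 39.9 mm

Mid-depth of clay below the ground surface: z = 1.8 + 3/2 = 3.3 m.
Total vertical stress at mid-clay: σ_v = 19.7×1.8 + 18.5×1.5 = 63.21 kPa.
Pore pressure: u = 9.81×(3.3 − 1.4) = 18.639 kPa.
Initial effective stress: σ'_0 = σ_v − u = 63.21 − 18.639 = 44.571 kPa.
Stress increase at mid-clay by the 2:1 spreading method:
Δσ = qBL/((B+z)(L+z)) = 296×3.9×6.3/((3.9+3.3)(6.3+3.3)) = 105.22 kPa
Final effective stress: σ'_f = 44.571 + 105.22 = 149.79 kPa.
σ'_f = 149.79 ≤ σ'_p = 260 kPa, so the clay remains overconsolidated and only the recompression index applies:
S_c = C_r·H/(1+e₀)·log₁₀(σ'_f/σ'_0) = 0.052×3/2.06×log₁₀(149.79/44.571)
    = 0.075728 × 0.52643 = 0.03987 m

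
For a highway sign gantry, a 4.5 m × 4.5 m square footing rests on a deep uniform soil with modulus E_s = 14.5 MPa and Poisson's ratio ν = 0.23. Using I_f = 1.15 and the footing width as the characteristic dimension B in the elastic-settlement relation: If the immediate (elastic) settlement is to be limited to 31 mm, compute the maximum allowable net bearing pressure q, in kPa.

E_s = 14.5 MPa = 14500 kPa.
S_e = q·B·(1−ν²)/E_s · I_f  ⇒  q = S_e·E_s / (B·(1−ν²)·I_f).
q = 0.031 × 14500 / (4.5 × 0.9471 × 1.15) = 91.71 kPa

q ≈ 91.7 kPa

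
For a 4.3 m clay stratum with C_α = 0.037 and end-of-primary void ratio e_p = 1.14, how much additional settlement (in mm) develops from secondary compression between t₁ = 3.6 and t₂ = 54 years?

S_s ≈ 87.4 mm

Secondary compression: S_s = C_α·H/(1+e_p)·log₁₀(t₂/t₁)
S_s = 0.037×4.3/(1+1.14)×log₁₀(54/3.6)
    = 0.07435 × 1.176 = 0.08744 m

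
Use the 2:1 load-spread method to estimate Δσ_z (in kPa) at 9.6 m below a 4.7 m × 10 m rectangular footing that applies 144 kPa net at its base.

By the 2:1 method the load spreads at 1 horizontal : 2 vertical, so at depth z the loaded area has grown by z in each plan dimension:
Δσ = qBL/((B+z)(L+z)) = 144×4.7×10/((4.7+9.6)(10+9.6)) = 24.147 kPa

Δσ_z ≈ 24.1 kPa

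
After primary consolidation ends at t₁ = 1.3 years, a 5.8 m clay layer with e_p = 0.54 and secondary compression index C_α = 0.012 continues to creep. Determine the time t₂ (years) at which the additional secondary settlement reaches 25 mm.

S_s = C_α·H/(1+e_p)·log₁₀(t₂/t₁) ⇒ log₁₀(t₂/t₁) = S_s·(1+e_p)/(C_α·H).
log₁₀(t₂/t₁) = 0.025 × (1+0.54) / (0.012×5.8) = 0.5532
t₂ = t₁ × 10^0.5532 = 1.3 × 3.574 = 4.646 years

t₂ ≈ 4.65 years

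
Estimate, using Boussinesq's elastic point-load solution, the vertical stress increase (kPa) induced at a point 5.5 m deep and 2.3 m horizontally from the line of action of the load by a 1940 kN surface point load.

Boussinesq vertical stress below a point load on an elastic half-space:
Δσ_z = 3P/(2πz²) · [1 + (r/z)²]^(−5/2)
r/z = 2.3/5.5 = 0.41818; [1+(r/z)²]^(−5/2) = 0.66837.
Δσ_z = 3×1940/(2π×5.5²) × 0.66837 = 30.621 × 0.66837 = 20.47 kPa

Δσ_z ≈ 20.5 kPa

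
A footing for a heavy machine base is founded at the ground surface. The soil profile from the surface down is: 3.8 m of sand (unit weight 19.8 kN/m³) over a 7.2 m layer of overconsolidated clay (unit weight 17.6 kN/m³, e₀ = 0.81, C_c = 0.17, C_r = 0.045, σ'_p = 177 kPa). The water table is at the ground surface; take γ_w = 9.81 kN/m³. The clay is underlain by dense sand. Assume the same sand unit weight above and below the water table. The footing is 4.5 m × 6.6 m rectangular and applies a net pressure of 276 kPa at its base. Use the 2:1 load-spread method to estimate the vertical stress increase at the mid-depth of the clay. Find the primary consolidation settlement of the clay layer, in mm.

Mid-depth of clay below the ground surface: z = 3.8 + 7.2/2 = 7.4 m.
Total vertical stress at mid-clay: σ_v = 19.8×3.8 + 17.6×3.6 = 138.6 kPa.
Pore pressure: u = 9.81×(7.4 − 0) = 72.594 kPa.
Initial effective stress: σ'_0 = σ_v − u = 138.6 − 72.594 = 66.006 kPa.
Stress increase at mid-clay by the 2:1 spreading method:
Δσ = qBL/((B+z)(L+z)) = 276×4.5×6.6/((4.5+7.4)(6.6+7.4)) = 49.203 kPa
Final effective stress: σ'_f = 66.006 + 49.203 = 115.21 kPa.
σ'_f = 115.21 ≤ σ'_p = 177 kPa, so the clay remains overconsolidated and only the recompression index applies:
S_c = C_r·H/(1+e₀)·log₁₀(σ'_f/σ'_0) = 0.045×7.2/1.81×log₁₀(115.21/66.006)
    = 0.17901 × 0.24191 = 0.0433 m

S_c ≈ 43.3 mm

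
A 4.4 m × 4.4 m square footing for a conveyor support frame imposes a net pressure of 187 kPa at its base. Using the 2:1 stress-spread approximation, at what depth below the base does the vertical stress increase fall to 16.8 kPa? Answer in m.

z ≈ 10.3 m

2:1 spreading — at depth z the loaded area has grown by z in each plan dimension:
qB²/(B+z)² = Δσ_z ⇒ z = B(√(q/Δσ_z) − 1) = 4.4×(√(187/16.8) − 1) = 10.28 m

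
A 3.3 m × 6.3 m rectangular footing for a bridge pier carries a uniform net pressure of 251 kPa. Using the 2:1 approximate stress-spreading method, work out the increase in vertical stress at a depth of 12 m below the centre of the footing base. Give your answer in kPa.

Δσ_z ≈ 18.6 kPa

By the 2:1 method the load spreads at 1 horizontal : 2 vertical, so at depth z the loaded area has grown by z in each plan dimension:
Δσ = qBL/((B+z)(L+z)) = 251×3.3×6.3/((3.3+12)(6.3+12)) = 18.637 kPa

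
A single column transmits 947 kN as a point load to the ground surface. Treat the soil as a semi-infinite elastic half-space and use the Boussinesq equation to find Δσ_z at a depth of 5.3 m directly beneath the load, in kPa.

Boussinesq vertical stress below a point load on an elastic half-space:
Δσ_z = 3P/(2πz²) · [1 + (r/z)²]^(−5/2)
r/z = 0/5.3 = 0; [1+(r/z)²]^(−5/2) = 1.
Δσ_z = 3×947/(2π×5.3²) × 1 = 16.097 × 1 = 16.1 kPa

Δσ_z ≈ 16.1 kPa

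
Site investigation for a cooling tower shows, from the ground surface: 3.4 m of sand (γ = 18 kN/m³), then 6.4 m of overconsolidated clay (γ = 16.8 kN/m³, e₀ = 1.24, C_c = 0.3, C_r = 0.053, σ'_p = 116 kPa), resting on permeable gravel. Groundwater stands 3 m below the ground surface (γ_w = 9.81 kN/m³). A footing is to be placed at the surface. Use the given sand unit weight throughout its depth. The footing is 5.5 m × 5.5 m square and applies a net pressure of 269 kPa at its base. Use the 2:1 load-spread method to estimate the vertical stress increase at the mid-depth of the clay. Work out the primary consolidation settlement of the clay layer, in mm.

Mid-depth of clay below the ground surface: z = 3.4 + 6.4/2 = 6.6 m.
Total vertical stress at mid-clay: σ_v = 18×3.4 + 16.8×3.2 = 114.96 kPa.
Pore pressure: u = 9.81×(6.6 − 3) = 35.316 kPa.
Initial effective stress: σ'_0 = σ_v − u = 114.96 − 35.316 = 79.644 kPa.
Stress increase at mid-clay by the 2:1 spreading method:
Δσ = qBL/((B+z)(L+z)) = 269×5.5×5.5/((5.5+6.6)(5.5+6.6)) = 55.579 kPa
Final effective stress: σ'_f = 79.644 + 55.579 = 135.22 kPa.
σ'_f = 135.22 > σ'_p = 116 kPa, so the stress path crosses the preconsolidation pressure — recompression up to σ'_p, then virgin compression beyond:
S_c = H/(1+e₀)·[C_r·log₁₀(σ'_p/σ'_0) + C_c·log₁₀(σ'_f/σ'_p)]
    = 6.4/2.24 × [0.053×log₁₀(116/79.644) + 0.3×log₁₀(135.22/116)]
    = 2.8571 × [0.0086552 + 0.019975] = 0.0818 m

S_c ≈ 81.8 mm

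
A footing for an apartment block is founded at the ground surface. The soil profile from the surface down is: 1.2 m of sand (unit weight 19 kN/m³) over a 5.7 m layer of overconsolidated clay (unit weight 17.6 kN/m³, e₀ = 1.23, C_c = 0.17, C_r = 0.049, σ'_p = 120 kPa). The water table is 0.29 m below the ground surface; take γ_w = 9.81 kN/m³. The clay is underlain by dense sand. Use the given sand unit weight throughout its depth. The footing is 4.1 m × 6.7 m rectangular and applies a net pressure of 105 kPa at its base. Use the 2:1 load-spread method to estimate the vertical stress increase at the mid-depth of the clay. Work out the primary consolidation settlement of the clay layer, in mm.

S_c ≈ 35.3 mm

Mid-depth of clay below the ground surface: z = 1.2 + 5.7/2 = 4.05 m.
Total vertical stress at mid-clay: σ_v = 19×1.2 + 17.6×2.85 = 72.96 kPa.
Pore pressure: u = 9.81×(4.05 − 0.29) = 36.886 kPa.
Initial effective stress: σ'_0 = σ_v − u = 72.96 − 36.886 = 36.074 kPa.
Stress increase at mid-clay by the 2:1 spreading method:
Δσ = qBL/((B+z)(L+z)) = 105×4.1×6.7/((4.1+4.05)(6.7+4.05)) = 32.922 kPa
Final effective stress: σ'_f = 36.074 + 32.922 = 68.996 kPa.
σ'_f = 68.996 ≤ σ'_p = 120 kPa, so the clay remains overconsolidated and only the recompression index applies:
S_c = C_r·H/(1+e₀)·log₁₀(σ'_f/σ'_0) = 0.049×5.7/2.23×log₁₀(68.996/36.074)
    = 0.12525 × 0.28163 = 0.03527 m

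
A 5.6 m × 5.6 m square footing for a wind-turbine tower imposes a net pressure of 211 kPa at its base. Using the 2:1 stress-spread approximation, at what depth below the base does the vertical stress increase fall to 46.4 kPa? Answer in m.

z ≈ 6.34 m

2:1 spreading — at depth z the loaded area has grown by z in each plan dimension:
qB²/(B+z)² = Δσ_z ⇒ z = B(√(q/Δσ_z) − 1) = 5.6×(√(211/46.4) − 1) = 6.342 m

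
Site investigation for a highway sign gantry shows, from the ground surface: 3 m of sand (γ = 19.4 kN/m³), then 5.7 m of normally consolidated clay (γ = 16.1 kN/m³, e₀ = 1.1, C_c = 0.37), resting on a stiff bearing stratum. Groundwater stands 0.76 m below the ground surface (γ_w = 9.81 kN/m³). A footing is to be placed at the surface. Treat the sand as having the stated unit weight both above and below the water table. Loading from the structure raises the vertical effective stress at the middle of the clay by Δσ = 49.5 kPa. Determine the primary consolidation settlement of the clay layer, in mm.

S_c ≈ 283 mm

Mid-depth of clay below the ground surface: z = 3 + 5.7/2 = 5.85 m.
Total vertical stress at mid-clay: σ_v = 19.4×3 + 16.1×2.85 = 104.09 kPa.
Pore pressure: u = 9.81×(5.85 − 0.76) = 49.933 kPa.
Initial effective stress: σ'_0 = σ_v − u = 104.09 − 49.933 = 54.157 kPa.
Final effective stress: σ'_f = σ'_0 + Δσ = 54.157 + 49.5 = 103.66 kPa.
Normally consolidated clay, so the full stress increment lies on the virgin compression line:
S_c = C_c·H/(1+e₀)·log₁₀(σ'_f/σ'_0) = 0.37×5.7/(1+1.1)×log₁₀(103.66/54.157)
    = 1.0043 × 0.28196 = 0.2832 m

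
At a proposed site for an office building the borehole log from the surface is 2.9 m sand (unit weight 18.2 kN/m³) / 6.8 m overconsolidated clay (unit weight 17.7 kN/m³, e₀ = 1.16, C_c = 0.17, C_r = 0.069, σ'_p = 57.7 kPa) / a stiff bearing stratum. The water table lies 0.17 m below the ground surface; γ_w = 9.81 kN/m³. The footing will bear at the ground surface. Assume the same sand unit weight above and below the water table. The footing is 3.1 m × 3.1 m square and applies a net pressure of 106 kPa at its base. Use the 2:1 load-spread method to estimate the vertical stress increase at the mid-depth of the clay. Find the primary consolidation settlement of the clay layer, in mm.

Mid-depth of clay below the ground surface: z = 2.9 + 6.8/2 = 6.3 m.
Total vertical stress at mid-clay: σ_v = 18.2×2.9 + 17.7×3.4 = 112.96 kPa.
Pore pressure: u = 9.81×(6.3 − 0.17) = 60.135 kPa.
Initial effective stress: σ'_0 = σ_v − u = 112.96 − 60.135 = 52.825 kPa.
Stress increase at mid-clay by the 2:1 spreading method:
Δσ = qBL/((B+z)(L+z)) = 106×3.1×3.1/((3.1+6.3)(3.1+6.3)) = 11.529 kPa
Final effective stress: σ'_f = 52.825 + 11.529 = 64.354 kPa.
σ'_f = 64.354 > σ'_p = 57.7 kPa, so the stress path crosses the preconsolidation pressure — recompression up to σ'_p, then virgin compression beyond:
S_c = H/(1+e₀)·[C_r·log₁₀(σ'_p/σ'_0) + C_c·log₁₀(σ'_f/σ'_p)]
    = 6.8/2.16 × [0.069×log₁₀(57.7/52.825) + 0.17×log₁₀(64.354/57.7)]
    = 3.1481 × [0.0026452 + 0.008058] = 0.03369 m

S_c ≈ 33.7 mm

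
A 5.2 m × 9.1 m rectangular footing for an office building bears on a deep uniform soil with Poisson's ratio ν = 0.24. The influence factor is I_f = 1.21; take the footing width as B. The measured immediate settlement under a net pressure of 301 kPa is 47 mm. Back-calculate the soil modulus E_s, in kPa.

E_s ≈ 38000 kPa

S_e = q·B·(1−ν²)/E_s · I_f  ⇒  E_s = q·B·(1−ν²)·I_f / S_e.
E_s = 301 × 5.2 × 0.9424 × 1.21 / 0.047 = 37970 kPa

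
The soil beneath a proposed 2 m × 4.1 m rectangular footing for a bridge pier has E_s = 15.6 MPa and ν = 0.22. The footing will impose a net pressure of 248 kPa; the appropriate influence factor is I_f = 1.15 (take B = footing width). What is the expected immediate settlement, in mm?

Immediate (elastic) settlement: S_e = q·B·(1−ν²)/E_s · I_f.
E_s = 15.6 MPa = 15600 kPa.
S_e = 248 × 2 × (1 − 0.22²) / 15600 × 1.15
    = 248 × 2 × 0.9516 / 15600 × 1.15
    = 0.03479 m = 34.79 mm

S_e ≈ 34.8 mm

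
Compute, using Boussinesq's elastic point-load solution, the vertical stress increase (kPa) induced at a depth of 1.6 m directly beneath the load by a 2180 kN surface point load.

Δσ_z ≈ 407 kPa

Boussinesq vertical stress below a point load on an elastic half-space:
Δσ_z = 3P/(2πz²) · [1 + (r/z)²]^(−5/2)
r/z = 0/1.6 = 0; [1+(r/z)²]^(−5/2) = 1.
Δσ_z = 3×2180/(2π×1.6²) × 1 = 406.59 × 1 = 406.6 kPa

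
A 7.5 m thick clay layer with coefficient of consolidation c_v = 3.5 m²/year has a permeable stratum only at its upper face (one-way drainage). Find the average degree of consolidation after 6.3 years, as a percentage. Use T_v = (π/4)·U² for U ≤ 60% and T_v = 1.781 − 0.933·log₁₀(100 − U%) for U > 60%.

Drainage path length: H_d = H = 7.5 m (single drainage).
T_v = c_v·t/H_d² = 3.5×6.3/7.5² = 0.392.
T_v = 0.392 corresponds to the U > 60% branch:
U = 1 − 10^((1.781 − T_v)/0.933)/100 = 0.6919

U ≈ 69.2 %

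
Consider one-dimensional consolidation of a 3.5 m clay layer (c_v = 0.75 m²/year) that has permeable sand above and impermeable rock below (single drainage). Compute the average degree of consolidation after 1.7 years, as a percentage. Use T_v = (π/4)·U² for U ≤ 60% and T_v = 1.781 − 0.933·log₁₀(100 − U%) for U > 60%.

U ≈ 36.4 %

Drainage path length: H_d = H = 3.5 m (single drainage).
T_v = c_v·t/H_d² = 0.75×1.7/3.5² = 0.10408.
T_v = 0.10408 corresponds to the U ≤ 60% branch:
U = √(4T_v/π) = 0.364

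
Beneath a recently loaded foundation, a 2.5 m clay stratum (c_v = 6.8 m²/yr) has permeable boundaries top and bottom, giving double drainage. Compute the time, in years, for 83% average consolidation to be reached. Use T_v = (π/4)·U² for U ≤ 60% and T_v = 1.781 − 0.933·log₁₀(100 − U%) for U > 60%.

Drainage path length: H_d = H/2 = 1.25 m (double drainage).
U > 60%: T_v = 1.781 − 0.933·log₁₀(100 − 83) = 0.63299.
t = T_v·H_d²/c_v = 0.63299×1.25²/6.8 = 0.1454 years.

t ≈ 0.145 years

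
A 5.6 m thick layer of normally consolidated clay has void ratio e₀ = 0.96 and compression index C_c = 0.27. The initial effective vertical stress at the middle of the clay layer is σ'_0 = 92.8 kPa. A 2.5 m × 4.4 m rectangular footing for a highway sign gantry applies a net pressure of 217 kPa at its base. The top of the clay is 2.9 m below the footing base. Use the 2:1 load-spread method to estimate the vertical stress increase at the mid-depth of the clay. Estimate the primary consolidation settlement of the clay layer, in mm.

Mid-depth of clay below the footing base: z = 2.9 + 5.6/2 = 5.7 m.
Stress increase at mid-clay by the 2:1 spreading method:
Δσ = qBL/((B+z)(L+z)) = 217×2.5×4.4/((2.5+5.7)(4.4+5.7)) = 28.822 kPa
Final effective stress: σ'_f = σ'_0 + Δσ = 92.8 + 28.822 = 121.62 kPa.
Normally consolidated clay, so the full stress increment lies on the virgin compression line:
S_c = C_c·H/(1+e₀)·log₁₀(σ'_f/σ'_0) = 0.27×5.6/(1+0.96)×log₁₀(121.62/92.8)
    = 0.77143 × 0.11746 = 0.09061 m

S_c ≈ 90.6 mm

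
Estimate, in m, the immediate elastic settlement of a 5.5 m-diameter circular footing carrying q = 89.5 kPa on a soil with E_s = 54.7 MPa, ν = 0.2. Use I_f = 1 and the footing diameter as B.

S_e ≈ 0.00864 m

Immediate (elastic) settlement: S_e = q·B·(1−ν²)/E_s · I_f.
E_s = 54.7 MPa = 54700 kPa.
S_e = 89.5 × 5.5 × (1 − 0.2²) / 54700 × 1
    = 89.5 × 5.5 × 0.96 / 54700 × 1
    = 0.008639 m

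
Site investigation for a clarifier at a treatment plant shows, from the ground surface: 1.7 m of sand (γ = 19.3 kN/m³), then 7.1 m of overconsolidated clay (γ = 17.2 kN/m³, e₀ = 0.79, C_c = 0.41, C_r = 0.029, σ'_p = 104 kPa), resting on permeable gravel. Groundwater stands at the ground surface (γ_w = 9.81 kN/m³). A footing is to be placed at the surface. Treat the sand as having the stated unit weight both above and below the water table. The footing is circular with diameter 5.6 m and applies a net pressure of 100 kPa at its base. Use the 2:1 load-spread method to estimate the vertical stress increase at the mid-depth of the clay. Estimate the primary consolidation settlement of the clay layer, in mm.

Mid-depth of clay below the ground surface: z = 1.7 + 7.1/2 = 5.25 m.
Total vertical stress at mid-clay: σ_v = 19.3×1.7 + 17.2×3.55 = 93.87 kPa.
Pore pressure: u = 9.81×(5.25 − 0) = 51.503 kPa.
Initial effective stress: σ'_0 = σ_v − u = 93.87 − 51.503 = 42.367 kPa.
Stress increase at mid-clay by the 2:1 spreading method:
Δσ ≈ qD²/(D+z)² = 100×5.6²/(5.6+5.25)² = 26.639 kPa
Final effective stress: σ'_f = 42.367 + 26.639 = 69.006 kPa.
σ'_f = 69.006 ≤ σ'_p = 104 kPa, so the clay remains overconsolidated and only the recompression index applies:
S_c = C_r·H/(1+e₀)·log₁₀(σ'_f/σ'_0) = 0.029×7.1/1.79×log₁₀(69.006/42.367)
    = 0.11503 × 0.21186 = 0.02437 m

S_c ≈ 24.4 mm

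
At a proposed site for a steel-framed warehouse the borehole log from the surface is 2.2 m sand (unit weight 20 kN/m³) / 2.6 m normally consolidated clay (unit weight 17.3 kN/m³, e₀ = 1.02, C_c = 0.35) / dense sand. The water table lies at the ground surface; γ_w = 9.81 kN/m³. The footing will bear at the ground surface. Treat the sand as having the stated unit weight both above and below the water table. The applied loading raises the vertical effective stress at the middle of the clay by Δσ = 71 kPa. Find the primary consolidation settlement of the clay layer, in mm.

S_c ≈ 228 mm

Mid-depth of clay below the ground surface: z = 2.2 + 2.6/2 = 3.5 m.
Total vertical stress at mid-clay: σ_v = 20×2.2 + 17.3×1.3 = 66.49 kPa.
Pore pressure: u = 9.81×(3.5 − 0) = 34.335 kPa.
Initial effective stress: σ'_0 = σ_v − u = 66.49 − 34.335 = 32.155 kPa.
Final effective stress: σ'_f = σ'_0 + Δσ = 32.155 + 71 = 103.16 kPa.
Normally consolidated clay, so the full stress increment lies on the virgin compression line:
S_c = C_c·H/(1+e₀)·log₁₀(σ'_f/σ'_0) = 0.35×2.6/(1+1.02)×log₁₀(103.16/32.155)
    = 0.4505 × 0.50626 = 0.2281 m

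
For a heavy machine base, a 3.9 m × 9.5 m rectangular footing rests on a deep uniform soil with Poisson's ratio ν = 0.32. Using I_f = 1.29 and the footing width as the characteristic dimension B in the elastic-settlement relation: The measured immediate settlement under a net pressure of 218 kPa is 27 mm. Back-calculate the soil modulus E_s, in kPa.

S_e = q·B·(1−ν²)/E_s · I_f  ⇒  E_s = q·B·(1−ν²)·I_f / S_e.
E_s = 218 × 3.9 × 0.8976 × 1.29 / 0.027 = 36460 kPa

E_s ≈ 36500 kPa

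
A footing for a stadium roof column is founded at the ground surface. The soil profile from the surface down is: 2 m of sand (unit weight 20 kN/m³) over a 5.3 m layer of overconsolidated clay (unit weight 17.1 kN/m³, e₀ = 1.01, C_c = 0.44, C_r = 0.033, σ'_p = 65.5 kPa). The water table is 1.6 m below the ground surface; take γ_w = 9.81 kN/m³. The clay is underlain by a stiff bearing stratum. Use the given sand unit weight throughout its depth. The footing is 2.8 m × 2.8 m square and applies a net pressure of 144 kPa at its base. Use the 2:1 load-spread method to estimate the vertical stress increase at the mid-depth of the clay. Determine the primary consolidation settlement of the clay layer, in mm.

S_c ≈ 79.5 mm

Mid-depth of clay below the ground surface: z = 2 + 5.3/2 = 4.65 m.
Total vertical stress at mid-clay: σ_v = 20×2 + 17.1×2.65 = 85.315 kPa.
Pore pressure: u = 9.81×(4.65 − 1.6) = 29.921 kPa.
Initial effective stress: σ'_0 = σ_v − u = 85.315 − 29.921 = 55.394 kPa.
Stress increase at mid-clay by the 2:1 spreading method:
Δσ = qBL/((B+z)(L+z)) = 144×2.8×2.8/((2.8+4.65)(2.8+4.65)) = 20.341 kPa
Final effective stress: σ'_f = 55.394 + 20.341 = 75.735 kPa.
σ'_f = 75.735 > σ'_p = 65.5 kPa, so the stress path crosses the preconsolidation pressure — recompression up to σ'_p, then virgin compression beyond:
S_c = H/(1+e₀)·[C_r·log₁₀(σ'_p/σ'_0) + C_c·log₁₀(σ'_f/σ'_p)]
    = 5.3/2.01 × [0.033×log₁₀(65.5/55.394) + 0.44×log₁₀(75.735/65.5)]
    = 2.6368 × [0.0024017 + 0.027744] = 0.07949 m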